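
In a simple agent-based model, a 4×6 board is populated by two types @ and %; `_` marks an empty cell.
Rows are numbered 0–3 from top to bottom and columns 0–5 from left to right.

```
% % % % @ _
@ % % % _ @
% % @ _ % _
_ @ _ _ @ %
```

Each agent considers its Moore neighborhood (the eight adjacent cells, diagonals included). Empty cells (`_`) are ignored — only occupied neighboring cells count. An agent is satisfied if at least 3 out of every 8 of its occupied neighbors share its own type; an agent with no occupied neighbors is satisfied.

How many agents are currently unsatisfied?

5

Row 0: (0,0)% 2/3 satisfied · (0,1)% 4/5 satisfied · (0,2)% 5/5 satisfied · (0,3)% 3/4 satisfied · (0,4)@ 1/3 not
Row 1: (1,0)@ 0/5 not · (1,1)% 6/8 satisfied · (1,2)% 6/7 satisfied · (1,3)% 4/6 satisfied · (1,5)@ 1/2 satisfied
Row 2: (2,0)% 2/4 satisfied · (2,1)% 3/6 satisfied · (2,2)@ 1/5 not · (2,4)% 2/4 satisfied
Row 3: (3,1)@ 1/3 not · (3,4)@ 0/2 not · (3,5)% 1/2 satisfied
Unsatisfied: (0,4), (1,0), (2,2), (3,1), (3,4) — 5 in total.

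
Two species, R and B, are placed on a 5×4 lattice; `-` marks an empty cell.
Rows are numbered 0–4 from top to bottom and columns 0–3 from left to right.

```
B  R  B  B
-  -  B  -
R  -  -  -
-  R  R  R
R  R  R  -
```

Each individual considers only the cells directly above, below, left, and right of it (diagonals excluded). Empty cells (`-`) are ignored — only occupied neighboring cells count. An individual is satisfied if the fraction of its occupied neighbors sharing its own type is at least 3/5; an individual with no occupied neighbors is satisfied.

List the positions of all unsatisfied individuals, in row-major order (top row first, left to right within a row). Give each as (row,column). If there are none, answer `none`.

(0,0), (0,1)

Row 0: (0,0)B 0/1 ✗ · (0,1)R 0/2 ✗ · (0,2)B 2/3 ✓ · (0,3)B 1/1 ✓
Row 1: (1,2)B 1/1 ✓
Row 2: (2,0)R 0/0 ✓
Row 3: (3,1)R 2/2 ✓ · (3,2)R 3/3 ✓ · (3,3)R 1/1 ✓
Row 4: (4,0)R 1/1 ✓ · (4,1)R 3/3 ✓ · (4,2)R 2/2 ✓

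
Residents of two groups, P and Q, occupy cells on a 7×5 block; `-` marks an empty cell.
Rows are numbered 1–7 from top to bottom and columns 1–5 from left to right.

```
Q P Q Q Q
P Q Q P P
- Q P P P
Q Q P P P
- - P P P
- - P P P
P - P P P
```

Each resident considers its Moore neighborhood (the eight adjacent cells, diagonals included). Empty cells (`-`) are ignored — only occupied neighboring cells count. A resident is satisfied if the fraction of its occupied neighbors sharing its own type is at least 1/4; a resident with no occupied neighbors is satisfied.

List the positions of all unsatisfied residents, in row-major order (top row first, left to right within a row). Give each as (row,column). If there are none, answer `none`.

(1,2)

Row 1: (1,1)Q 1/3 satisfied · (1,2)P 1/5 not · (1,3)Q 3/5 satisfied · (1,4)Q 3/5 satisfied · (1,5)Q 1/3 satisfied
Row 2: (2,1)P 1/4 satisfied · (2,2)Q 4/7 satisfied · (2,3)Q 4/8 satisfied · (2,4)P 4/8 satisfied · (2,5)P 3/5 satisfied
Row 3: (3,2)Q 4/7 satisfied · (3,3)P 4/8 satisfied · (3,4)P 7/8 satisfied · (3,5)P 5/5 satisfied
Row 4: (4,1)Q 2/2 satisfied · (4,2)Q 2/5 satisfied · (4,3)P 5/7 satisfied · (4,4)P 8/8 satisfied · (4,5)P 5/5 satisfied
Row 5: (5,3)P 5/6 satisfied · (5,4)P 8/8 satisfied · (5,5)P 5/5 satisfied
Row 6: (6,3)P 5/5 satisfied · (6,4)P 8/8 satisfied · (6,5)P 5/5 satisfied
Row 7: (7,1)P 0/0 satisfied · (7,3)P 3/3 satisfied · (7,4)P 5/5 satisfied · (7,5)P 3/3 satisfied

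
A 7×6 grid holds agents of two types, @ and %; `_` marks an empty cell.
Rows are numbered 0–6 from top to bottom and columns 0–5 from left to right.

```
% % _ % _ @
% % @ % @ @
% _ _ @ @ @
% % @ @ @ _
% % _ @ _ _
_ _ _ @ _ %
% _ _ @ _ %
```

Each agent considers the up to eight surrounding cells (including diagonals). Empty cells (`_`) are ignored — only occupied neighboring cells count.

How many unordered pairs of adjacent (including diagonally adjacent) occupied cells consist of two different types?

10

Scan each occupied cell's neighbors to the right and below (and the two forward diagonals) so each pair is counted once.
Row 0: %(0,0)–%(0,1)= %(0,0)–%(1,0)= %(0,0)–%(1,1)= %(0,1)–%(1,1)= %(0,1)–@(1,2)≠ %(0,1)–%(1,0)= %(0,3)–%(1,3)= %(0,3)–@(1,4)≠ %(0,3)–@(1,2)≠ @(0,5)–@(1,5)= @(0,5)–@(1,4)=  → 3/11 unlike.
Row 1: %(1,0)–%(1,1)= %(1,0)–%(2,0)= %(1,1)–@(1,2)≠ %(1,1)–%(2,0)= @(1,2)–%(1,3)≠ @(1,2)–@(2,3)= %(1,3)–@(1,4)≠ %(1,3)–@(2,3)≠ %(1,3)–@(2,4)≠ @(1,4)–@(1,5)= @(1,4)–@(2,4)= @(1,4)–@(2,5)= @(1,4)–@(2,3)= @(1,5)–@(2,5)= @(1,5)–@(2,4)=  → 5/15 unlike.
Row 2: %(2,0)–%(3,0)= %(2,0)–%(3,1)= @(2,3)–@(2,4)= @(2,3)–@(3,3)= @(2,3)–@(3,4)= @(2,3)–@(3,2)= @(2,4)–@(2,5)= @(2,4)–@(3,4)= @(2,4)–@(3,3)= @(2,5)–@(3,4)=  → 0/10 unlike.
Row 3: %(3,0)–%(3,1)= %(3,0)–%(4,0)= %(3,0)–%(4,1)= %(3,1)–@(3,2)≠ %(3,1)–%(4,1)= %(3,1)–%(4,0)= @(3,2)–@(3,3)= @(3,2)–@(4,3)= @(3,2)–%(4,1)≠ @(3,3)–@(3,4)= @(3,3)–@(4,3)= @(3,4)–@(4,3)=  → 2/12 unlike.
Row 4: %(4,0)–%(4,1)= @(4,3)–@(5,3)=  → 0/2 unlike.
Row 5: @(5,3)–@(6,3)= %(5,5)–%(6,5)=  → 0/2 unlike.
Total adjacent occupied pairs: 52; unlike-type pairs: 10.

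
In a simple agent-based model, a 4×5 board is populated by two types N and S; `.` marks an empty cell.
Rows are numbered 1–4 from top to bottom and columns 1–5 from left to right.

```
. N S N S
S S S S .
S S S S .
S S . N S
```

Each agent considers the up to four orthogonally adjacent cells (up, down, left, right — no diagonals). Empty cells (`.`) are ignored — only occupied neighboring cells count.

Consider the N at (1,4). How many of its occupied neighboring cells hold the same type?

0

Occupied neighbors of (1,4): (2,4)=S, (1,3)=S, (1,5)=S.
Same type (N): 0 of 3.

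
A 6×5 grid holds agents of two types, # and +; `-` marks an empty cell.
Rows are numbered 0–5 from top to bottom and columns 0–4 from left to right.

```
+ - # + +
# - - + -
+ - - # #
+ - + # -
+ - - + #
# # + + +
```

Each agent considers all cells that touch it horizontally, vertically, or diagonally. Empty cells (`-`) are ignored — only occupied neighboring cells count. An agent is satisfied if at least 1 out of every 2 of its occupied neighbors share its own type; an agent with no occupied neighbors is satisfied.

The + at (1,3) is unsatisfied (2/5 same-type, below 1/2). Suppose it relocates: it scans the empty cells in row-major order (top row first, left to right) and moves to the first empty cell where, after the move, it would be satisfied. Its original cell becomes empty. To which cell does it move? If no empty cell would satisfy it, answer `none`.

Vacating (1,3). Empty cells in order:
  (0,1): 1/3 same-type → still unsatisfied.
  (1,1): 2/4 same-type → satisfied — stop here.

(1,1)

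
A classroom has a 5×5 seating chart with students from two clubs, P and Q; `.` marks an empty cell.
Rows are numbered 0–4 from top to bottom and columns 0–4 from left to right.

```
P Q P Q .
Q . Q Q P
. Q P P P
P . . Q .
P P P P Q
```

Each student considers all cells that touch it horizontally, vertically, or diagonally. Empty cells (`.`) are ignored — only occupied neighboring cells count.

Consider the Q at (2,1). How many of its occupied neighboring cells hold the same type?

Occupied neighbors of (2,1): (1,0)=Q, (1,2)=Q, (2,2)=P, (3,0)=P.
Same type (Q): 2 of 4.

2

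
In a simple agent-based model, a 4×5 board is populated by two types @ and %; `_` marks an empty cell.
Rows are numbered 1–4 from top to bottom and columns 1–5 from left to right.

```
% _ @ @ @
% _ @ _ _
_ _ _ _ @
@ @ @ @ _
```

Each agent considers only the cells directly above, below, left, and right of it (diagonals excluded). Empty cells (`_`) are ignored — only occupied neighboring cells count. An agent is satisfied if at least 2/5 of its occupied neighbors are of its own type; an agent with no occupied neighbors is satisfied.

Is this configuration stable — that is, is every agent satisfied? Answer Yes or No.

Yes

Row 1: (1,1)% 1/1 satisfied · (1,3)@ 2/2 satisfied · (1,4)@ 2/2 satisfied · (1,5)@ 1/1 satisfied
Row 2: (2,1)% 1/1 satisfied · (2,3)@ 1/1 satisfied
Row 3: (3,5)@ 0/0 satisfied
Row 4: (4,1)@ 1/1 satisfied · (4,2)@ 2/2 satisfied · (4,3)@ 2/2 satisfied · (4,4)@ 1/1 satisfied
All meet the threshold, so the configuration is stable.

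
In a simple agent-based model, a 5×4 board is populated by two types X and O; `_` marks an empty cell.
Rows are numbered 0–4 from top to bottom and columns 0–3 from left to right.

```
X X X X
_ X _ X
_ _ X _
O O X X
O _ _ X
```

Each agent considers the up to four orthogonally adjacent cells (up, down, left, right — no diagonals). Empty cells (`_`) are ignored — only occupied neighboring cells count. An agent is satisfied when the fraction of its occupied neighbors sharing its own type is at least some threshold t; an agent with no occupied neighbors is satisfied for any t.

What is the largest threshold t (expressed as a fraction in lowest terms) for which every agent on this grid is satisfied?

Row 0: (0,0)X 1/1 · (0,1)X 3/3 · (0,2)X 2/2 · (0,3)X 2/2
Row 1: (1,1)X 1/1 · (1,3)X 1/1
Row 2: (2,2)X 1/1
Row 3: (3,0)O 2/2 · (3,1)O 1/2 · (3,2)X 2/3 · (3,3)X 2/2
Row 4: (4,0)O 1/1 · (4,3)X 1/1
The smallest same-type fraction is 1/2 at (3,1), which reduces to 1/2. Any threshold above that leaves this agent unsatisfied.

1/2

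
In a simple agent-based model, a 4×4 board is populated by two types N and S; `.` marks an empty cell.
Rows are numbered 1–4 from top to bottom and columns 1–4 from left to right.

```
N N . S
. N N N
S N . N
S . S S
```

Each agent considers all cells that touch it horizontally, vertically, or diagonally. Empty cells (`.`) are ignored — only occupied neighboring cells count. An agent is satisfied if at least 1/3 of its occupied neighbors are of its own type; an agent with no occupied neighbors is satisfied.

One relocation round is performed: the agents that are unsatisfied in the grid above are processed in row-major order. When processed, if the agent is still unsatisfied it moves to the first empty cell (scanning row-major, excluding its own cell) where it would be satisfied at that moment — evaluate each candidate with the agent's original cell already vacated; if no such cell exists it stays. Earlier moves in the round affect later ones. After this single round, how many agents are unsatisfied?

Initially unsatisfied (in order): (1,4).
  (1,4) → (4,2).
Resulting grid:
N N . .
. N N N
S N . N
S S S S
All satisfied now.

0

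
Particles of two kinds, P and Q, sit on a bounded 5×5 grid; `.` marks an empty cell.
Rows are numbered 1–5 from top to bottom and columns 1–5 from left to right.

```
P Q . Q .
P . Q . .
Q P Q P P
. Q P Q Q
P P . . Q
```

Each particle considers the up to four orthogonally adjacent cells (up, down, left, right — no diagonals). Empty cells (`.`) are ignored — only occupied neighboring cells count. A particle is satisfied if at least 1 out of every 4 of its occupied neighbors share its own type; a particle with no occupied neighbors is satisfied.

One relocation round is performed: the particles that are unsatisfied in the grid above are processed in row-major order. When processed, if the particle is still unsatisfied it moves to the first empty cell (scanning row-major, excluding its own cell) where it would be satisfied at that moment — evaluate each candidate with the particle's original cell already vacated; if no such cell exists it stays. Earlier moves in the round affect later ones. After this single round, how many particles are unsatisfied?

Initially unsatisfied (in order): (1,2), (3,1), (3,2), (4,2), (4,3).
  (1,2) → (1,3).
  (3,1) → (1,2).
  (3,2) → (2,2).
  (4,2) → (1,5).
  (4,3) → (2,4).
Resulting grid:
P Q Q Q Q
P P Q P .
. . Q P P
. . . Q Q
P P . . Q
All satisfied now.

0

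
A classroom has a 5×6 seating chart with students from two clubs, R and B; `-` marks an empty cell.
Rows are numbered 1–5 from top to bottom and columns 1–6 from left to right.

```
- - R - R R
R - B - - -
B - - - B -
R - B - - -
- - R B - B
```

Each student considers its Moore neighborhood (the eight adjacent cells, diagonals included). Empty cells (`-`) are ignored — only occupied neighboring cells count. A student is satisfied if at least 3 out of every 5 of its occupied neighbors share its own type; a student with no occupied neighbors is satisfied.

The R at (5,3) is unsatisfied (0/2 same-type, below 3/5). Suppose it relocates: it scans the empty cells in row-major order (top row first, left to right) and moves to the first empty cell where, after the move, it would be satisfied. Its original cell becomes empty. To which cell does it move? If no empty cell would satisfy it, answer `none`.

(1,1)

Vacating (5,3). Empty cells in order:
  (1,1): 1/1 same-type → satisfied — stop here.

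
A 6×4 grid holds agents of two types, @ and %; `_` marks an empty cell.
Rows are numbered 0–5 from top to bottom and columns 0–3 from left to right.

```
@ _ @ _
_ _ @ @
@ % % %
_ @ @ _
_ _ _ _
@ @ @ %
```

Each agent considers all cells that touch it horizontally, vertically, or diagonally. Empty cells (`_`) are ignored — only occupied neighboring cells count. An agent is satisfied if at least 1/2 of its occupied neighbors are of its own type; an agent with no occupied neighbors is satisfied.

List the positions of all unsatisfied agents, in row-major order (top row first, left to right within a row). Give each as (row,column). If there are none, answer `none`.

Row 0: (0,0)@ 0/0 ✓ · (0,2)@ 2/2 ✓
Row 1: (1,2)@ 2/5 ✗ · (1,3)@ 2/4 ✓
Row 2: (2,0)@ 1/2 ✓ · (2,1)% 1/5 ✗ · (2,2)% 2/6 ✗ · (2,3)% 1/4 ✗
Row 3: (3,1)@ 2/4 ✓ · (3,2)@ 1/4 ✗
Row 5: (5,0)@ 1/1 ✓ · (5,1)@ 2/2 ✓ · (5,2)@ 1/2 ✓ · (5,3)% 0/1 ✗

(1,2), (2,1), (2,2), (2,3), (3,2), (5,3)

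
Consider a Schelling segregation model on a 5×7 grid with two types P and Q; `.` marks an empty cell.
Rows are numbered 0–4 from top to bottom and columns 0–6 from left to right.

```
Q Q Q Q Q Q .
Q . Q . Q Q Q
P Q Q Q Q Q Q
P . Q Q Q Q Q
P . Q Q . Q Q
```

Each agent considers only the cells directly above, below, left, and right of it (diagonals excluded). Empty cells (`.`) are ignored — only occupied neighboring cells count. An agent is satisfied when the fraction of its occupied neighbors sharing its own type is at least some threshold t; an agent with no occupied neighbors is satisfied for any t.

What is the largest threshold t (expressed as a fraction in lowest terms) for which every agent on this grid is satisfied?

Row 0: (0,0)Q 2/2 · (0,1)Q 2/2 · (0,2)Q 3/3 · (0,3)Q 2/2 · (0,4)Q 3/3 · (0,5)Q 2/2
Row 1: (1,0)Q 1/2 · (1,2)Q 2/2 · (1,4)Q 3/3 · (1,5)Q 4/4 · (1,6)Q 2/2
Row 2: (2,0)P 1/3 · (2,1)Q 1/2 · (2,2)Q 4/4 · (2,3)Q 3/3 · (2,4)Q 4/4 · (2,5)Q 4/4 · (2,6)Q 3/3
Row 3: (3,0)P 2/2 · (3,2)Q 3/3 · (3,3)Q 4/4 · (3,4)Q 3/3 · (3,5)Q 4/4 · (3,6)Q 3/3
Row 4: (4,0)P 1/1 · (4,2)Q 2/2 · (4,3)Q 2/2 · (4,5)Q 2/2 · (4,6)Q 2/2
The smallest same-type fraction is 1/3 at (2,0), which reduces to 1/3. Any threshold above that leaves this agent unsatisfied.

1/3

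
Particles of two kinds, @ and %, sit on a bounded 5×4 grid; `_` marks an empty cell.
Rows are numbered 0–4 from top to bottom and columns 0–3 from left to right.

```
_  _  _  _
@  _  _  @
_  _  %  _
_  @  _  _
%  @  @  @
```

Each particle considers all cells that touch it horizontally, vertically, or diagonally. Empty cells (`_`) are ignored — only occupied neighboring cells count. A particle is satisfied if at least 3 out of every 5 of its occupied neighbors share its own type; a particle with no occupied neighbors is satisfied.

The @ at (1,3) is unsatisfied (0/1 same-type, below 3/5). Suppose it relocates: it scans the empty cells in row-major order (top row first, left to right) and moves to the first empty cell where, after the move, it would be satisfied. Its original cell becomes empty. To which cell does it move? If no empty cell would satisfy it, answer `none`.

(0,0)

Vacating (1,3). Empty cells in order:
  (0,0): 1/1 same-type → satisfied — stop here.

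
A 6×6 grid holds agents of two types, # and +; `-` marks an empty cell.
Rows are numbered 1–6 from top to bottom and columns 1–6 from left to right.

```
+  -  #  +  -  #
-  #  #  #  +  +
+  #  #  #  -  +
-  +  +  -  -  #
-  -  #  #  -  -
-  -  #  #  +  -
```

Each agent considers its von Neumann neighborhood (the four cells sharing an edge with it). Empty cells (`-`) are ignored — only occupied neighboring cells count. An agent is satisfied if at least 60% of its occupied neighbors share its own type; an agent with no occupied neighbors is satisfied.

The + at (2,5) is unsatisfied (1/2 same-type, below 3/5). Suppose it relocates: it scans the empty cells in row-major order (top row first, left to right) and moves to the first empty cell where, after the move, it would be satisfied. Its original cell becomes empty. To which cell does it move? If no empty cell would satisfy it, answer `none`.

(2,1)

Vacating (2,5). Empty cells in order:
  (1,2): 1/3 same-type → still unsatisfied.
  (1,5): 1/2 same-type → still unsatisfied.
  (2,1): 2/3 same-type → satisfied — stop here.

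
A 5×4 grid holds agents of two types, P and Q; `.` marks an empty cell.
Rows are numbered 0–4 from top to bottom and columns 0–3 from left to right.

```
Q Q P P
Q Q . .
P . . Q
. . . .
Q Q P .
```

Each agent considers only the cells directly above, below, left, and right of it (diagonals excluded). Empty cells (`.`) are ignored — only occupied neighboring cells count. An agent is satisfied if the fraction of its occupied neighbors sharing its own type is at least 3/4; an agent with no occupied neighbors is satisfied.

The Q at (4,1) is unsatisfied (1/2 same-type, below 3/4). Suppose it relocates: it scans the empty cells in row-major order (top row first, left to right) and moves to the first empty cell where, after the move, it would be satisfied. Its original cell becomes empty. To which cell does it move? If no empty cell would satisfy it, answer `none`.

(2,2)

Vacating (4,1). Empty cells in order:
  (1,2): 1/2 same-type → still unsatisfied.
  (1,3): 1/2 same-type → still unsatisfied.
  (2,1): 1/2 same-type → still unsatisfied.
  (2,2): 1/1 same-type → satisfied — stop here.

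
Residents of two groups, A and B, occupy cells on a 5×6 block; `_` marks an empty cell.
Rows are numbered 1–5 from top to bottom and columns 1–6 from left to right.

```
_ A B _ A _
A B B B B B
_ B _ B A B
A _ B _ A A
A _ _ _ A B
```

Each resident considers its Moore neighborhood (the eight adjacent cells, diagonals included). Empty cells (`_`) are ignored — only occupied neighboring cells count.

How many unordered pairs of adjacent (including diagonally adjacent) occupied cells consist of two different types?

Scan each occupied cell's neighbors to the right and below (and the two forward diagonals) so each pair is counted once.
From row 1: 6 unlike of 10 pairs (running 6/10).
From row 2: 5 unlike of 16 pairs (running 11/26).
From row 3: 6 unlike of 10 pairs (running 17/36).
From row 4: 2 unlike of 6 pairs (running 19/42).
From row 5: 1 unlike of 1 pairs (running 20/43).
Total adjacent occupied pairs: 43; unlike-type pairs: 20.

20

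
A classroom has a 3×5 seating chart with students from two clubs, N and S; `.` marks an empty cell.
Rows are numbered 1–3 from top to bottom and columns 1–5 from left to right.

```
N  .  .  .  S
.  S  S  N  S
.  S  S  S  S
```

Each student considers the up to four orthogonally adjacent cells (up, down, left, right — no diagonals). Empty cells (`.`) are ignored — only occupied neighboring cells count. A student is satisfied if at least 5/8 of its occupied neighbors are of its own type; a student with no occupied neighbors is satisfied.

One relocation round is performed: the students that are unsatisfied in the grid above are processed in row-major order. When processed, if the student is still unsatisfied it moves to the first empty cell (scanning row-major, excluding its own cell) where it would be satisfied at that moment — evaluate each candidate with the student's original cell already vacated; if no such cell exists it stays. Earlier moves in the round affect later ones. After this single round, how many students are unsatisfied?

1

Initially unsatisfied (in order): (2,4).
  (2,4): no empty cell satisfies it; stays.
Resulting grid:
N . . . S
. S S N S
. S S S S
Unsatisfied now: (2,4).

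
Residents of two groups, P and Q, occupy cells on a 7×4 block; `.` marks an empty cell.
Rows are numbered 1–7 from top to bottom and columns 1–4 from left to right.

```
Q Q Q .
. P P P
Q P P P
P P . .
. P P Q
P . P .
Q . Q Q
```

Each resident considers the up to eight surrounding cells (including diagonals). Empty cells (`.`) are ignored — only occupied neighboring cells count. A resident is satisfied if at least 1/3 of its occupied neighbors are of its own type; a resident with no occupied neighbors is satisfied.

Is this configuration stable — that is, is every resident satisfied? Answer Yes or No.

(1,1)Q 1/2 ✓
(1,2)Q 2/4 ✓
(1,3)Q 1/4 ✗
(2,2)P 3/7 ✓
(2,3)P 5/7 ✓
(2,4)P 3/4 ✓
(3,1)Q 0/4 ✗
(3,2)P 5/6 ✓
(3,3)P 6/6 ✓
(3,4)P 3/3 ✓
(4,1)P 3/4 ✓
(4,2)P 5/6 ✓
(5,2)P 5/5 ✓
(5,3)P 3/4 ✓
(5,4)Q 0/2 ✗
(6,1)P 1/2 ✓
(6,3)P 2/5 ✓
(7,1)Q 0/1 ✗
(7,3)Q 1/2 ✓
(7,4)Q 1/2 ✓
For instance (1,3) has only 1/4 same-type neighbors, below 1/3.

No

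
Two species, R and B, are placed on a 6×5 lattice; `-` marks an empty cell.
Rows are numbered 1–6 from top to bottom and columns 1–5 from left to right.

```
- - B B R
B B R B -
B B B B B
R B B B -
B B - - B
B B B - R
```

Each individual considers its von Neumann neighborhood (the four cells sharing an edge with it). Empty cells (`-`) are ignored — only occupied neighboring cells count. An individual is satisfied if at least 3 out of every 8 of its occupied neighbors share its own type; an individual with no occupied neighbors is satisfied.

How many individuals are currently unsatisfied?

Row 1: (1,3)B 1/2 ✓ · (1,4)B 2/3 ✓ · (1,5)R 0/1 ✗
Row 2: (2,1)B 2/2 ✓ · (2,2)B 2/3 ✓ · (2,3)R 0/4 ✗ · (2,4)B 2/3 ✓
Row 3: (3,1)B 2/3 ✓ · (3,2)B 4/4 ✓ · (3,3)B 3/4 ✓ · (3,4)B 4/4 ✓ · (3,5)B 1/1 ✓
Row 4: (4,1)R 0/3 ✗ · (4,2)B 3/4 ✓ · (4,3)B 3/3 ✓ · (4,4)B 2/2 ✓
Row 5: (5,1)B 2/3 ✓ · (5,2)B 3/3 ✓ · (5,5)B 0/1 ✗
Row 6: (6,1)B 2/2 ✓ · (6,2)B 3/3 ✓ · (6,3)B 1/1 ✓ · (6,5)R 0/1 ✗
Unsatisfied: (1,5), (2,3), (4,1), (5,5), (6,5) — 5 in total.

5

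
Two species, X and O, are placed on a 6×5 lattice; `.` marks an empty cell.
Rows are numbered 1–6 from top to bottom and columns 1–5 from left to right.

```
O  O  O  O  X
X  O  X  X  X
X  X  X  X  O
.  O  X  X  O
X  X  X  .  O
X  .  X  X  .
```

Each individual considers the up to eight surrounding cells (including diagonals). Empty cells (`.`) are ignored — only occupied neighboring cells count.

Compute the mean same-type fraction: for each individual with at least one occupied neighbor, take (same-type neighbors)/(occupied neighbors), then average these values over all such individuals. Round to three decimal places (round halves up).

(1,1)O 2/3
(1,2)O 3/5
(1,3)O 3/5
(1,4)O 1/5
(1,5)X 2/3
(2,1)X 2/5
(2,2)O 3/8
(2,3)X 4/8
(2,4)X 5/8
(2,5)X 3/5
(3,1)X 2/4
(3,2)X 5/7
(3,3)X 6/8
(3,4)X 6/8
(3,5)O 1/5
(4,2)O 0/7
(4,3)X 6/7
(4,4)X 4/7
(4,5)O 2/4
(5,1)X 2/3
(5,2)X 5/6
(5,3)X 5/6
(5,5)O 1/3
(6,1)X 2/2
(6,3)X 3/3
(6,4)X 2/3
Sum over 26 individuals: 2/3 + 3/5 + 3/5 + 1/5 + 2/3 + 2/5 + 3/8 + 4/8 + 5/8 + 3/5 + 2/4 + 5/7 + 6/8 + 6/8 + 1/5 + 0/7 + 6/7 + 4/7 + 2/4 + 2/3 + 5/6 + 5/6 + 1/3 + 2/2 + 3/3 + 2/3 = 1618/105; mean = 1618/105 ÷ 26 = 809/1365 = 0.592673… → 0.593.

0.593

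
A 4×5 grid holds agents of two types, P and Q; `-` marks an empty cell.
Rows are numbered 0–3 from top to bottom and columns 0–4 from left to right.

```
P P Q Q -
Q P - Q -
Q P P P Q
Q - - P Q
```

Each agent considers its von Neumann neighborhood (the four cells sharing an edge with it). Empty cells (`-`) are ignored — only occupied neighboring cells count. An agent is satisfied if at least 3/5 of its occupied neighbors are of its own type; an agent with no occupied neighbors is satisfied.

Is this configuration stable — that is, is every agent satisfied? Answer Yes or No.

(0,0)P 1/2 ✗
(0,1)P 2/3 ✓
(0,2)Q 1/2 ✗
(0,3)Q 2/2 ✓
(1,0)Q 1/3 ✗
(1,1)P 2/3 ✓
(1,3)Q 1/2 ✗
(2,0)Q 2/3 ✓
(2,1)P 2/3 ✓
(2,2)P 2/2 ✓
(2,3)P 2/4 ✗
(2,4)Q 1/2 ✗
(3,0)Q 1/1 ✓
(3,3)P 1/2 ✗
(3,4)Q 1/2 ✗
For instance (0,0) has only 1/2 same-type neighbors, below 3/5.

No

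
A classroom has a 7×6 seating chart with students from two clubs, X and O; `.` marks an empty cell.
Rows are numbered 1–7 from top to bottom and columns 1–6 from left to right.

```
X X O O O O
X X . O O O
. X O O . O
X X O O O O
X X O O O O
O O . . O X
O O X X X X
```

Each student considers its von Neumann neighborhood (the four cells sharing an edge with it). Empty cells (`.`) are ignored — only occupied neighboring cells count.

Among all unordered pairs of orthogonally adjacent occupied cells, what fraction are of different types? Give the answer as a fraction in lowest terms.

10/53

Scan each occupied cell's neighbors to the right and below so each pair is counted once.
Row 1: X(1,1)–X(1,2)= X(1,1)–X(2,1)= X(1,2)–O(1,3)≠ X(1,2)–X(2,2)= O(1,3)–O(1,4)= O(1,4)–O(1,5)= O(1,4)–O(2,4)= O(1,5)–O(1,6)= O(1,5)–O(2,5)= O(1,6)–O(2,6)=  → 1/10 unlike.
Row 2: X(2,1)–X(2,2)= X(2,2)–X(3,2)= O(2,4)–O(2,5)= O(2,4)–O(3,4)= O(2,5)–O(2,6)= O(2,6)–O(3,6)=  → 0/6 unlike.
Row 3: X(3,2)–O(3,3)≠ X(3,2)–X(4,2)= O(3,3)–O(3,4)= O(3,3)–O(4,3)= O(3,4)–O(4,4)= O(3,6)–O(4,6)=  → 1/6 unlike.
Row 4: X(4,1)–X(4,2)= X(4,1)–X(5,1)= X(4,2)–O(4,3)≠ X(4,2)–X(5,2)= O(4,3)–O(4,4)= O(4,3)–O(5,3)= O(4,4)–O(4,5)= O(4,4)–O(5,4)= O(4,5)–O(4,6)= O(4,5)–O(5,5)= O(4,6)–O(5,6)=  → 1/11 unlike.
Row 5: X(5,1)–X(5,2)= X(5,1)–O(6,1)≠ X(5,2)–O(5,3)≠ X(5,2)–O(6,2)≠ O(5,3)–O(5,4)= O(5,4)–O(5,5)= O(5,5)–O(5,6)= O(5,5)–O(6,5)= O(5,6)–X(6,6)≠  → 4/9 unlike.
Row 6: O(6,1)–O(6,2)= O(6,1)–O(7,1)= O(6,2)–O(7,2)= O(6,5)–X(6,6)≠ O(6,5)–X(7,5)≠ X(6,6)–X(7,6)=  → 2/6 unlike.
Row 7: O(7,1)–O(7,2)= O(7,2)–X(7,3)≠ X(7,3)–X(7,4)= X(7,4)–X(7,5)= X(7,5)–X(7,6)=  → 1/5 unlike.
Total adjacent occupied pairs: 53; unlike-type pairs: 10.
10/53 is already in lowest terms.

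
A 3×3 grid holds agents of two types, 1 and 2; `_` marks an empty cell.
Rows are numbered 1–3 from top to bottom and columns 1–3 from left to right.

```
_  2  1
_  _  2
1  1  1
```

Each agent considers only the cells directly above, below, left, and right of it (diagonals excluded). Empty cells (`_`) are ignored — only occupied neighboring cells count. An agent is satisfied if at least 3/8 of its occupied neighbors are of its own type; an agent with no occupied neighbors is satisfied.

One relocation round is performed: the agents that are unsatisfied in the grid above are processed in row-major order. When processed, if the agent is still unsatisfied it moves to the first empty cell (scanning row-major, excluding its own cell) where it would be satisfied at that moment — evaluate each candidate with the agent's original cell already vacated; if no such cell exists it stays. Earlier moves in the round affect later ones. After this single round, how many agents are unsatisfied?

0

Initially unsatisfied (in order): (1,2), (1,3), (2,3).
  (1,2) → (1,1).
  (1,3) → (2,1).
  (2,3) → (1,2).
Resulting grid:
2 2 _
1 _ _
1 1 1
All satisfied now.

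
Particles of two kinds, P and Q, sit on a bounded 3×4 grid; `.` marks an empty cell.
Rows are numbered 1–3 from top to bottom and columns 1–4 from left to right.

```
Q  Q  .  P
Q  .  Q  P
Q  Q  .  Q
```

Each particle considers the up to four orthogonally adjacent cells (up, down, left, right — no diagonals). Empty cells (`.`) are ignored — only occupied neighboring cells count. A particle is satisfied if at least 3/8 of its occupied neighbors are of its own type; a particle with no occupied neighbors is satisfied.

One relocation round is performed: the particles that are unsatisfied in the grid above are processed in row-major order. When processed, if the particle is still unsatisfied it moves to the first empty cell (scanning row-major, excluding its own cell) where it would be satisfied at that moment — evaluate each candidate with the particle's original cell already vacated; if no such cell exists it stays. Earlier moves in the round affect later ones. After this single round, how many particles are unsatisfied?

0

Initially unsatisfied (in order): (2,3), (2,4), (3,4).
  (2,3) → (1,3).
  (2,4): now satisfied by earlier moves; stays.
  (3,4) → (2,2).
Resulting grid:
Q Q Q P
Q Q . P
Q Q . .
All satisfied now.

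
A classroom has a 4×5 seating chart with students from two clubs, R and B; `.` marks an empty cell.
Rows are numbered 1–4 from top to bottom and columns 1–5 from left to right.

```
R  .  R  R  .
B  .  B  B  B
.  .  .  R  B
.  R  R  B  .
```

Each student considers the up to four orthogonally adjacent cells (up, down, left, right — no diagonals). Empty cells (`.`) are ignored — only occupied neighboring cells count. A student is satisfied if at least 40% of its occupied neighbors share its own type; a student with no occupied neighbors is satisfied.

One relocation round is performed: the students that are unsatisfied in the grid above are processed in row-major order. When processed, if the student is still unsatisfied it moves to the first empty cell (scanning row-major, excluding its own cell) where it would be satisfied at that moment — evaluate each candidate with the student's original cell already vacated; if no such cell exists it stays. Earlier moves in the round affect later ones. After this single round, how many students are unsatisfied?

Initially unsatisfied (in order): (1,1), (2,1), (3,4), (4,4).
  (1,1) → (1,2).
  (2,1): now satisfied by earlier moves; stays.
  (3,4) → (1,1).
  (4,4) → (1,5).
Resulting grid:
R R R R B
B . B B B
. . . . B
. R R . .
Unsatisfied now: (1,4), (2,1).

2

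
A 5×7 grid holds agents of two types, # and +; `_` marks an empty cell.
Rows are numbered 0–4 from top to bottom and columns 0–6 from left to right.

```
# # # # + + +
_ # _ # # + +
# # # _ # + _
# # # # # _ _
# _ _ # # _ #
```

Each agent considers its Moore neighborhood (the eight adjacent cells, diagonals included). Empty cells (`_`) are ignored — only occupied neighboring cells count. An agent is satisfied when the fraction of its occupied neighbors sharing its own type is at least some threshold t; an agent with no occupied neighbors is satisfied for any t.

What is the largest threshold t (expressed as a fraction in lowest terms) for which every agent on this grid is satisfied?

Row 0: (0,0)# 2/2 · (0,1)# 3/3 · (0,2)# 4/4 · (0,3)# 3/4 · (0,4)+ 2/5 · (0,5)+ 4/5 · (0,6)+ 3/3
Row 1: (1,1)# 6/6 · (1,3)# 5/6 · (1,4)# 3/7 · (1,5)+ 5/7 · (1,6)+ 4/4
Row 2: (2,0)# 4/4 · (2,1)# 6/6 · (2,2)# 6/6 · (2,4)# 4/6 · (2,5)+ 2/5
Row 3: (3,0)# 4/4 · (3,1)# 6/6 · (3,2)# 5/5 · (3,3)# 6/6 · (3,4)# 4/5
Row 4: (4,0)# 2/2 · (4,3)# 4/4 · (4,4)# 3/3 · (4,6)# — no occupied neighbors
The smallest same-type fraction is 2/5 at (0,4), which reduces to 2/5. Any threshold above that leaves this agent unsatisfied.

2/5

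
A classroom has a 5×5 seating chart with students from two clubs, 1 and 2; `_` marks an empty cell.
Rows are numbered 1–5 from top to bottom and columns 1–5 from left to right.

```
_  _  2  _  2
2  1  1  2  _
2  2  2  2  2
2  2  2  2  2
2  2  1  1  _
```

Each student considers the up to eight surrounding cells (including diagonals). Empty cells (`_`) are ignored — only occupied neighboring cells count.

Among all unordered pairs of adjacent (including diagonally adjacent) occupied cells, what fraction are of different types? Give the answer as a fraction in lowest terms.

Scan each occupied cell's neighbors to the right and below (and the two forward diagonals) so each pair is counted once.
Row 1: 2(1,3)–1(2,3)≠ 2(1,3)–2(2,4)= 2(1,3)–1(2,2)≠ 2(1,5)–2(2,4)=  → 2/4 unlike.
Row 2: 2(2,1)–1(2,2)≠ 2(2,1)–2(3,1)= 2(2,1)–2(3,2)= 1(2,2)–1(2,3)= 1(2,2)–2(3,2)≠ 1(2,2)–2(3,3)≠ 1(2,2)–2(3,1)≠ 1(2,3)–2(2,4)≠ 1(2,3)–2(3,3)≠ 1(2,3)–2(3,4)≠ 1(2,3)–2(3,2)≠ 2(2,4)–2(3,4)= 2(2,4)–2(3,5)= 2(2,4)–2(3,3)=  → 8/14 unlike.
Row 3: 2(3,1)–2(3,2)= 2(3,1)–2(4,1)= 2(3,1)–2(4,2)= 2(3,2)–2(3,3)= 2(3,2)–2(4,2)= 2(3,2)–2(4,3)= 2(3,2)–2(4,1)= 2(3,3)–2(3,4)= 2(3,3)–2(4,3)= 2(3,3)–2(4,4)= 2(3,3)–2(4,2)= 2(3,4)–2(3,5)= 2(3,4)–2(4,4)= 2(3,4)–2(4,5)= 2(3,4)–2(4,3)= 2(3,5)–2(4,5)= 2(3,5)–2(4,4)=  → 0/17 unlike.
Row 4: 2(4,1)–2(4,2)= 2(4,1)–2(5,1)= 2(4,1)–2(5,2)= 2(4,2)–2(4,3)= 2(4,2)–2(5,2)= 2(4,2)–1(5,3)≠ 2(4,2)–2(5,1)= 2(4,3)–2(4,4)= 2(4,3)–1(5,3)≠ 2(4,3)–1(5,4)≠ 2(4,3)–2(5,2)= 2(4,4)–2(4,5)= 2(4,4)–1(5,4)≠ 2(4,4)–1(5,3)≠ 2(4,5)–1(5,4)≠  → 6/15 unlike.
Row 5: 2(5,1)–2(5,2)= 2(5,2)–1(5,3)≠ 1(5,3)–1(5,4)=  → 1/3 unlike.
Total adjacent occupied pairs: 53; unlike-type pairs: 17.
17/53 is already in lowest terms.

17/53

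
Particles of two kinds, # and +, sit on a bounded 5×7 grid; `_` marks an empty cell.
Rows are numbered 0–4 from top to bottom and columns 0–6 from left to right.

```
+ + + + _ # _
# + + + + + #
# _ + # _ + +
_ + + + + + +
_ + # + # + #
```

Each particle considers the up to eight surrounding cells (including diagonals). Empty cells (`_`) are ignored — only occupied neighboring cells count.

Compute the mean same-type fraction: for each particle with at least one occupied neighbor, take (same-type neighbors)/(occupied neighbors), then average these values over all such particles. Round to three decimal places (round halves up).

Row 0: (0,0)+ 2/3 · (0,1)+ 4/5 · (0,2)+ 5/5 · (0,3)+ 4/4 · (0,5)# 1/3
Row 1: (1,0)# 1/4 · (1,1)+ 5/7 · (1,2)+ 6/7 · (1,3)+ 5/6 · (1,4)+ 4/6 · (1,5)+ 3/5 · (1,6)# 1/4
Row 2: (2,0)# 1/3 · (2,2)+ 6/7 · (2,3)# 0/7 · (2,5)+ 6/7 · (2,6)+ 4/5
Row 3: (3,1)+ 3/5 · (3,2)+ 5/7 · (3,3)+ 4/7 · (3,4)+ 5/7 · (3,5)+ 5/7 · (3,6)+ 4/5
Row 4: (4,1)+ 2/3 · (4,2)# 0/5 · (4,3)+ 3/5 · (4,4)# 0/5 · (4,5)+ 3/5 · (4,6)# 0/3
Sum over 29 particles: 2/3 + 4/5 + 5/5 + 4/4 + 1/3 + 1/4 + 5/7 + 6/7 + 5/6 + 4/6 + 3/5 + 1/4 + 1/3 + 6/7 + 0/7 + 6/7 + 4/5 + 3/5 + 5/7 + 4/7 + 5/7 + 5/7 + 4/5 + 2/3 + 0/5 + 3/5 + 0/5 + 3/5 + 0/3 = 84/5; mean = 84/5 ÷ 29 = 84/145 = 0.579310… → 0.579.

0.579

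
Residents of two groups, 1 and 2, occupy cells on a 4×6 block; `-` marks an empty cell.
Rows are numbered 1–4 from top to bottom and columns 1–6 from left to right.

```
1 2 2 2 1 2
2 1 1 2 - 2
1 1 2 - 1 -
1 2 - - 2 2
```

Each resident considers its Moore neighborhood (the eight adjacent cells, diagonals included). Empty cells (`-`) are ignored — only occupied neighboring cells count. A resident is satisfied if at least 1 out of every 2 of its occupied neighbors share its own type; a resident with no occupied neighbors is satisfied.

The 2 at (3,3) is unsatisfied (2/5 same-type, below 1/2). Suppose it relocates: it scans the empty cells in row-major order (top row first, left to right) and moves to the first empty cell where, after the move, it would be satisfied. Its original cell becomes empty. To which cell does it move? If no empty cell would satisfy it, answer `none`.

(2,5)

Vacating (3,3). Empty cells in order:
  (2,5): 4/6 same-type → satisfied — stop here.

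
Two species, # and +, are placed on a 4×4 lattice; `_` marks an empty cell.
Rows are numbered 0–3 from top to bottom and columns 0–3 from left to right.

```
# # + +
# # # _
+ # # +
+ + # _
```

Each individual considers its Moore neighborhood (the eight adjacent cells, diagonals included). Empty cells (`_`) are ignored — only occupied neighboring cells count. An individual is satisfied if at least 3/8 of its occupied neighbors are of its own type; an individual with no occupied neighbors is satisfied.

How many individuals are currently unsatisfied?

2

Row 0: (0,0)# 3/3 ok · (0,1)# 4/5 ok · (0,2)+ 1/4 unhappy · (0,3)+ 1/2 ok
Row 1: (1,0)# 4/5 ok · (1,1)# 6/8 ok · (1,2)# 4/7 ok
Row 2: (2,0)+ 2/5 ok · (2,1)# 5/8 ok · (2,2)# 4/6 ok · (2,3)+ 0/3 unhappy
Row 3: (3,0)+ 2/3 ok · (3,1)+ 2/5 ok · (3,2)# 2/4 ok
Unsatisfied: (0,2), (2,3) — 2 in total.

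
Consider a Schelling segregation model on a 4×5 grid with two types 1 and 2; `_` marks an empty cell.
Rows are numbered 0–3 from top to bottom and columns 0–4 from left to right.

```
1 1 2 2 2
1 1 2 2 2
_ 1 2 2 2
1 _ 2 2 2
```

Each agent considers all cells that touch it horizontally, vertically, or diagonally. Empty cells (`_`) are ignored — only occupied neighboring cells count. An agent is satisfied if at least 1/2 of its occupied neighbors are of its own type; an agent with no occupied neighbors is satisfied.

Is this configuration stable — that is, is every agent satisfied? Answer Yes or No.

Yes

Row 0: (0,0)1 3/3 ✓ · (0,1)1 3/5 ✓ · (0,2)2 3/5 ✓ · (0,3)2 5/5 ✓ · (0,4)2 3/3 ✓
Row 1: (1,0)1 4/4 ✓ · (1,1)1 4/7 ✓ · (1,2)2 5/8 ✓ · (1,3)2 8/8 ✓ · (1,4)2 5/5 ✓
Row 2: (2,1)1 3/6 ✓ · (2,2)2 5/7 ✓ · (2,3)2 8/8 ✓ · (2,4)2 5/5 ✓
Row 3: (3,0)1 1/1 ✓ · (3,2)2 3/4 ✓ · (3,3)2 5/5 ✓ · (3,4)2 3/3 ✓
All meet the threshold, so the configuration is stable.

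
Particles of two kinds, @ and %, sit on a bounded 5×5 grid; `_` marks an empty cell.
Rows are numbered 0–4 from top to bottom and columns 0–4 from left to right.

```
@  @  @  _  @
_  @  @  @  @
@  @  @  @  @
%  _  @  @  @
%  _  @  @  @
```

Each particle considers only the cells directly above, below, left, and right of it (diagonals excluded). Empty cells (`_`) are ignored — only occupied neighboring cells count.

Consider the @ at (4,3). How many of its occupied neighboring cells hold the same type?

3

Occupied neighbors of (4,3): (3,3)=@, (4,2)=@, (4,4)=@.
Same type (@): 3 of 3.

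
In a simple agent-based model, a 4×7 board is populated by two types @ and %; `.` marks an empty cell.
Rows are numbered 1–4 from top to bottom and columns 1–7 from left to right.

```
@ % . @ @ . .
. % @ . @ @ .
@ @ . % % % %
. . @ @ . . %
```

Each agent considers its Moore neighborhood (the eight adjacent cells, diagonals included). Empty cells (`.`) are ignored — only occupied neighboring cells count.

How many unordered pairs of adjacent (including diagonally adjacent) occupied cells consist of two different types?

16

Scan each occupied cell's neighbors to the right and below (and the two forward diagonals) so each pair is counted once.
Row 1: @(1,1)–%(1,2)≠ @(1,1)–%(2,2)≠ %(1,2)–%(2,2)= %(1,2)–@(2,3)≠ @(1,4)–@(1,5)= @(1,4)–@(2,5)= @(1,4)–@(2,3)= @(1,5)–@(2,5)= @(1,5)–@(2,6)=  → 3/9 unlike.
Row 2: %(2,2)–@(2,3)≠ %(2,2)–@(3,2)≠ %(2,2)–@(3,1)≠ @(2,3)–%(3,4)≠ @(2,3)–@(3,2)= @(2,5)–@(2,6)= @(2,5)–%(3,5)≠ @(2,5)–%(3,6)≠ @(2,5)–%(3,4)≠ @(2,6)–%(3,6)≠ @(2,6)–%(3,7)≠ @(2,6)–%(3,5)≠  → 10/12 unlike.
Row 3: @(3,1)–@(3,2)= @(3,2)–@(4,3)= %(3,4)–%(3,5)= %(3,4)–@(4,4)≠ %(3,4)–@(4,3)≠ %(3,5)–%(3,6)= %(3,5)–@(4,4)≠ %(3,6)–%(3,7)= %(3,6)–%(4,7)= %(3,7)–%(4,7)=  → 3/10 unlike.
Row 4: @(4,3)–@(4,4)=  → 0/1 unlike.
Total adjacent occupied pairs: 32; unlike-type pairs: 16.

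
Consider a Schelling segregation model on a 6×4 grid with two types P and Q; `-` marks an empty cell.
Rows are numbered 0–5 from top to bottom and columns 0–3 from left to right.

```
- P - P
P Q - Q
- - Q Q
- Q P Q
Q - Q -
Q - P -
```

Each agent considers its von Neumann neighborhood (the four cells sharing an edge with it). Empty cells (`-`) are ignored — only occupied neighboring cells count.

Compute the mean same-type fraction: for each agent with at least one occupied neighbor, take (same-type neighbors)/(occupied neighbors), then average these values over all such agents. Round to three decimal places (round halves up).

Row 0: (0,1)P 0/1 · (0,3)P 0/1
Row 1: (1,0)P 0/1 · (1,1)Q 0/2 · (1,3)Q 1/2
Row 2: (2,2)Q 1/2 · (2,3)Q 3/3
Row 3: (3,1)Q 0/1 · (3,2)P 0/4 · (3,3)Q 1/2
Row 4: (4,0)Q 1/1 · (4,2)Q 0/2
Row 5: (5,0)Q 1/1 · (5,2)P 0/1
Sum over 14 agents: 0/1 + 0/1 + 0/1 + 0/2 + 1/2 + 1/2 + 3/3 + 0/1 + 0/4 + 1/2 + 1/1 + 0/2 + 1/1 + 0/1 = 9/2; mean = 9/2 ÷ 14 = 9/28 = 0.321428… → 0.321.

0.321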